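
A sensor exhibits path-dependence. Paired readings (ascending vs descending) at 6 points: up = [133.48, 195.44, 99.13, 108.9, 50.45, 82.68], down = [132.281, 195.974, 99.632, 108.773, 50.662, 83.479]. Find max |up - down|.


|133.48 - 132.281| = 1.1990
|195.44 - 195.974| = 0.5340
|99.13 - 99.632| = 0.5020
|108.9 - 108.773| = 0.1270
|50.45 - 50.662| = 0.2120
|82.68 - 83.479| = 0.7990
hysteresis = max(diffs) = 1.1990

1.1990


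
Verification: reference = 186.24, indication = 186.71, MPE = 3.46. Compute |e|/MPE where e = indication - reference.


e = indication - reference = 186.71 - 186.24 = 0.4700
|e| = 0.4700
ratio = |e| / MPE = 0.4700 / 3.46
ratio = 0.1358

0.1358


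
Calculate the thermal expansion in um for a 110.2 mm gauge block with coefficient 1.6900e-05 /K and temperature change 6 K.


dL = L * alpha * dT
= 110.2 * 1.6900e-05 * 6
= 0.0111743 mm
dL_um = 0.0111743 * 1000 = 11.1743 um

11.1743


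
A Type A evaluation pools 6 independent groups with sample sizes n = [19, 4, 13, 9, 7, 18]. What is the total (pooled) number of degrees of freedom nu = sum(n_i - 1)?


nu = sum_i (n_i - 1)
nu = ((19 - 1) + (4 - 1) + (13 - 1) + (9 - 1) + (7 - 1) + (18 - 1))
nu = 18 + 3 + 12 + 8 + 6 + 17
nu = 64

64


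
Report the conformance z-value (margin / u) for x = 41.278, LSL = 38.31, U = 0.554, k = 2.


u = U / k = 0.554 / 2 = 0.277
margin = |LSL - x| = |38.31 - 41.278| = 2.968
z = margin / u = 2.968 / 0.277
z = 10.7148

10.7148


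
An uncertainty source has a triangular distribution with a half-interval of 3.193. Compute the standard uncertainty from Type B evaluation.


u_B = half_width / sqrt(6)
u_B = 3.193 / 2.4494897
u_B = 1.3035

1.3035


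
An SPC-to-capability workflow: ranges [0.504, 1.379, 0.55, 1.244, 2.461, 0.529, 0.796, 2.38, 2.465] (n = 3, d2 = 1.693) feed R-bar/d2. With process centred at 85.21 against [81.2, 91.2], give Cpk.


R_bar = (0.504 + 1.379 + 0.55 + 1.244 + 2.461 + 0.529 + 0.796 + 2.38 + 2.465) / 9 = 1.3675556
sigma = R_bar / d2 = 1.3675556 / 1.693 = 0.80777058
Cp = (USL - LSL)/(6*sigma) = (91.2 - 81.2)/(6*0.80777058) = 2.0633
Cpu = (91.2 - 85.21)/(3*0.80777058) = 2.4718
Cpl = (85.21 - 81.2)/(3*0.80777058) = 1.6548
Cpk = min(Cpu, Cpl) = 1.6548

1.6548


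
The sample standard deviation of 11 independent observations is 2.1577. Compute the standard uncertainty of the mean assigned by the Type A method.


u_A = s / sqrt(n)
u_A = 2.1577 / sqrt(11)
u_A = 2.1577 / 3.3166248
u_A = 0.6506

0.6506


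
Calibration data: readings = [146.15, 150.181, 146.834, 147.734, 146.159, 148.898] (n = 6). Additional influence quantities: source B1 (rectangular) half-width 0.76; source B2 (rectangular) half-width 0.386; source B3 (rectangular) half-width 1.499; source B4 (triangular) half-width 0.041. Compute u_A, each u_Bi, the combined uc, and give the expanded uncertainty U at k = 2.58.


mean = (146.15 + 150.181 + 146.834 + 147.734 + 146.159 + 148.898) / 6 = 147.6593333
s = sqrt(sum((x - mean)^2)/(n-1)) = 1.6191933
u_A = s / sqrt(n) = 1.6191933 / sqrt(6) = 0.6610329
u_B1 = 0.76 / sqrt(3) = 0.4387862
u_B2 = 0.386 / sqrt(3) = 0.2228572
u_B3 = 1.499 / sqrt(3) = 0.86544805
u_B4 = 0.041 / sqrt(6) = 0.01673818
uc = sqrt(0.6610329^2 + 0.4387862^2 + 0.2228572^2 + 0.86544805^2 + 0.01673818^2) = 1.1951752
U = k * uc = 2.58 * 1.1951752
U = 3.0836

3.0836


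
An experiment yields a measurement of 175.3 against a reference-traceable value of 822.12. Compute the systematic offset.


Systematic error = measured - true
= 175.3 - 822.12
= -646.8200

-646.8200


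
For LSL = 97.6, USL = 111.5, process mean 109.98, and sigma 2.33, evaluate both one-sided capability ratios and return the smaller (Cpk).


Cpu = (USL - mean) / (3*sigma) = (111.5 - 109.98) / (3*2.33) = 0.2175
Cpl = (mean - LSL) / (3*sigma) = (109.98 - 97.6) / (3*2.33) = 1.7711
Cpk = min(Cpu, Cpl) = 0.2175

0.2175


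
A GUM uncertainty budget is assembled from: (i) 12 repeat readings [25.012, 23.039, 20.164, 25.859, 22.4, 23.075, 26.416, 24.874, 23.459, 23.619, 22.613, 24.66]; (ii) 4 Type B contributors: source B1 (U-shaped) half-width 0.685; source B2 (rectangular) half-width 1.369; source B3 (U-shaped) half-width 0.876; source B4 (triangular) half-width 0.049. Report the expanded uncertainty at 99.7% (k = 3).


mean = (25.012 + 23.039 + 20.164 + 25.859 + 22.4 + 23.075 + 26.416 + 24.874 + 23.459 + 23.619 + 22.613 + 24.66) / 12 = 23.76583333
s = sqrt(sum((x - mean)^2)/(n-1)) = 1.7128976
u_A = s / sqrt(n) = 1.7128976 / sqrt(12) = 0.49447095
u_B1 = 0.685 / sqrt(2) = 0.48436815
u_B2 = 1.369 / sqrt(3) = 0.79039252
u_B3 = 0.876 / sqrt(2) = 0.61942554
u_B4 = 0.049 / sqrt(6) = 0.020004166
uc = sqrt(0.49447095^2 + 0.48436815^2 + 0.79039252^2 + 0.61942554^2 + 0.020004166^2) = 1.2198043
U = k * uc = 3 * 1.2198043
U = 3.6594

3.6594


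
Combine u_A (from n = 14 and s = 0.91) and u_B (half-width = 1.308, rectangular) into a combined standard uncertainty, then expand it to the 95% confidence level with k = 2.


u_A = s / sqrt(n) = 0.91 / sqrt(14) = 0.24320773
u_B = half_width / sqrt(3) = 1.308 / sqrt(3) = 0.75517415
uc = sqrt(u_A^2 + u_B^2) = sqrt(0.24320773^2 + 0.75517415^2) = 0.79337129
U = k * uc = 2 * 0.79337129
U = 1.5867

1.5867


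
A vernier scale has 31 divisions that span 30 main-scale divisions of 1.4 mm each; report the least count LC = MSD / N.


LC = MSD / n_div
= 1.4 / 31
= 0.0452

0.0452


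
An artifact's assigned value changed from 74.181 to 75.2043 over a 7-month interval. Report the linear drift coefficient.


rate = (v2 - v1) / months
= (75.2043 - 74.181) / 7
= 1.0233 / 7
= 0.1462

0.1462


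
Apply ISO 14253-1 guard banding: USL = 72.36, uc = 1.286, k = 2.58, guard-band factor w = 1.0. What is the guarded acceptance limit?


U = k * uc = 2.58 * 1.286 = 3.31788
guard band g = w * U = 1.0 * 3.31788 = 3.31788
AL = USL - g = 72.36 - 3.31788
AL = 69.0421

69.0421


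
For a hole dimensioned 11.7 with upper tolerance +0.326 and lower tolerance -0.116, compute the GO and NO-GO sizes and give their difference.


GO = nominal - lower_tol (smallest hole = maximum material condition)
GO = 11.7 - 0.116 = 11.584
NO-GO = nominal + upper_tol (largest hole = least material condition)
NO-GO = 11.7 + 0.326 = 12.026
spread = NO-GO - GO = 12.026 - 11.584 = 0.4420

0.4420


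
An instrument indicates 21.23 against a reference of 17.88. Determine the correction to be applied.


Correction = standard - reading
= 17.88 - 21.23
= -3.3500

-3.3500


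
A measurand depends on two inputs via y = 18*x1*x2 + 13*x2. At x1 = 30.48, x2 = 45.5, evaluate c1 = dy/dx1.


y = 18*x1*x2 + 13*x2
dy/dx1 = 18*x2
Evaluate at x2 = 45.5: c1 = 18 * 45.5
c1 = 819.0000

819.0000


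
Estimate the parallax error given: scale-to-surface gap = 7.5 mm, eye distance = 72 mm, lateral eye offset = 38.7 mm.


error = h * offset / d
= 7.5 * 38.7 / 72
= 4.0312

4.0312


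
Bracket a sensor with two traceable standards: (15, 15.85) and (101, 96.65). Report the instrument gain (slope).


slope = (y2 - y1) / (x2 - x1)
= (96.65 - 15.85) / (101 - 15)
= 80.8000 / 86
= 0.9395

0.9395


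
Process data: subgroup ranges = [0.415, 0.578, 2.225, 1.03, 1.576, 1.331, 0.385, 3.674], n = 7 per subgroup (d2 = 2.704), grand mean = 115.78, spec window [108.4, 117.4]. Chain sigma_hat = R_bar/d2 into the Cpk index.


R_bar = (0.415 + 0.578 + 2.225 + 1.03 + 1.576 + 1.331 + 0.385 + 3.674) / 8 = 1.40175
sigma = R_bar / d2 = 1.40175 / 2.704 = 0.51839867
Cp = (USL - LSL)/(6*sigma) = (117.4 - 108.4)/(6*0.51839867) = 2.8935
Cpu = (117.4 - 115.78)/(3*0.51839867) = 1.0417
Cpl = (115.78 - 108.4)/(3*0.51839867) = 4.7454
Cpk = min(Cpu, Cpl) = 1.0417

1.0417


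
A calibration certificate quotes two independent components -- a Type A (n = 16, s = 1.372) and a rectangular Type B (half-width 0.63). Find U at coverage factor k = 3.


u_A = s / sqrt(n) = 1.372 / sqrt(16) = 0.343
u_B = half_width / sqrt(3) = 0.63 / sqrt(3) = 0.36373067
uc = sqrt(u_A^2 + u_B^2) = sqrt(0.343^2 + 0.36373067^2) = 0.499949
U = k * uc = 3 * 0.499949
U = 1.4998

1.4998


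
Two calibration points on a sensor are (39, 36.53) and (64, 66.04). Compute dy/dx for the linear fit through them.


slope = (y2 - y1) / (x2 - x1)
= (66.04 - 36.53) / (64 - 39)
= 29.5100 / 25
= 1.1804

1.1804


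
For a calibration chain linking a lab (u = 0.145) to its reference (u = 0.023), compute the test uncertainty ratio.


TUR = u_lab / u_ref
= 0.145 / 0.023
= 6.3043

6.3043


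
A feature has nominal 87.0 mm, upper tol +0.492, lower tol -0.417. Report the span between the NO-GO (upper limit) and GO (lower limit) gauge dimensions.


GO = nominal - lower_tol (smallest hole = maximum material condition)
GO = 87.0 - 0.417 = 86.583
NO-GO = nominal + upper_tol (largest hole = least material condition)
NO-GO = 87.0 + 0.492 = 87.492
spread = NO-GO - GO = 87.492 - 86.583 = 0.9090

0.9090


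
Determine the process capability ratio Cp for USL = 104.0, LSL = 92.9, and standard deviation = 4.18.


Cp = (USL - LSL) / (6 * sigma)
= (104.0 - 92.9) / (6 * 4.18)
= 11.1000 / 25.0800
= 0.4426

0.4426


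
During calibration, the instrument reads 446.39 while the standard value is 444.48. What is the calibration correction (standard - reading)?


Correction = standard - reading
= 444.48 - 446.39
= -1.9100

-1.9100


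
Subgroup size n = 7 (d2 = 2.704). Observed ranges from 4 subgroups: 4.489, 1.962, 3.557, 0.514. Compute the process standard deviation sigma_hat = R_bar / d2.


R_bar = (4.489 + 1.962 + 3.557 + 0.514) / 4
R_bar = 10.522 / 4 = 2.6305
sigma_hat = R_bar / d2 = 2.6305 / 2.704 = 0.9728

0.9728


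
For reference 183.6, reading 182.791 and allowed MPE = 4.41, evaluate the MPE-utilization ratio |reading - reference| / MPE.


e = indication - reference = 182.791 - 183.6 = -0.8090
|e| = 0.8090
ratio = |e| / MPE = 0.8090 / 4.41
ratio = 0.1834

0.1834


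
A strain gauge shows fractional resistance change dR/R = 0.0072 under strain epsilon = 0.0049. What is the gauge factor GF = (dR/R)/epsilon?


GF = (dR/R) / epsilon
= 0.0072 / 0.0049
= 1.4694

1.4694


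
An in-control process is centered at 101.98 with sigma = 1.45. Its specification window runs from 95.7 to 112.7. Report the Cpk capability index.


Cpu = (USL - mean) / (3*sigma) = (112.7 - 101.98) / (3*1.45) = 2.4644
Cpl = (mean - LSL) / (3*sigma) = (101.98 - 95.7) / (3*1.45) = 1.4437
Cpk = min(Cpu, Cpl) = 1.4437

1.4437


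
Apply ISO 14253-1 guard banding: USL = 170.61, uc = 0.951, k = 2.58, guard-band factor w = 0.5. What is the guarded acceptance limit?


U = k * uc = 2.58 * 0.951 = 2.45358
guard band g = w * U = 0.5 * 2.45358 = 1.22679
AL = USL - g = 170.61 - 1.22679
AL = 169.3832

169.3832


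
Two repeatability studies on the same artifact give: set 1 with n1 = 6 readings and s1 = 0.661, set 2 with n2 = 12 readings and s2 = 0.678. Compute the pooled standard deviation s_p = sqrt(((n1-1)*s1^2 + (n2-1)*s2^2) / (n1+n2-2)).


s_p = sqrt(((n1-1)*s1^2 + (n2-1)*s2^2) / (n1+n2-2))
numerator = (6-1)*0.661^2 + (12-1)*0.678^2 = 2.184605 + 5.056524 = 7.241129
denominator = 6 + 12 - 2 = 16
s_p^2 = 7.241129 / 16 = 0.45257056
s_p = sqrt(0.45257056) = 0.6727

0.6727


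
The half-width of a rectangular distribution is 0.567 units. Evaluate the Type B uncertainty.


u_B = half_width / sqrt(3)
u_B = 0.567 / 1.7320508
u_B = 0.3274

0.3274


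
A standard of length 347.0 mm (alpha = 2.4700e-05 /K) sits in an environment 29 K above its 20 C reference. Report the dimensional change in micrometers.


dL = L * alpha * dT
= 347.0 * 2.4700e-05 * 29
= 0.2485561 mm
dL_um = 0.2485561 * 1000 = 248.5561 um

248.5561


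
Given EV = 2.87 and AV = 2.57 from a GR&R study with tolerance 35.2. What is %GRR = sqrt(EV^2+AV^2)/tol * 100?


GRR = sqrt(EV^2 + AV^2) = sqrt(2.87^2 + 2.57^2) = 3.8525057
%GRR = GRR / tol * 100 = 3.8525057 / 35.2 * 100
%GRR = 10.9446

10.9446


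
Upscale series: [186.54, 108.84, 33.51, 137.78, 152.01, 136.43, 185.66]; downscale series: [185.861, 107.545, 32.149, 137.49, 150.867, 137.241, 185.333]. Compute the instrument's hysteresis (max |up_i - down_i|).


|186.54 - 185.861| = 0.6790
|108.84 - 107.545| = 1.2950
|33.51 - 32.149| = 1.3610
|137.78 - 137.49| = 0.2900
|152.01 - 150.867| = 1.1430
|136.43 - 137.241| = 0.8110
|185.66 - 185.333| = 0.3270
hysteresis = max(diffs) = 1.3610

1.3610


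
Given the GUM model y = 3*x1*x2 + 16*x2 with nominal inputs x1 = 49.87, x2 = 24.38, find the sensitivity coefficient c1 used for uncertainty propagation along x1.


y = 3*x1*x2 + 16*x2
dy/dx1 = 3*x2
Evaluate at x2 = 24.38: c1 = 3 * 24.38
c1 = 73.1400

73.1400


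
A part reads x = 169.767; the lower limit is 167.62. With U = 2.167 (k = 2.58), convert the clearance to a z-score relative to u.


u = U / k = 2.167 / 2.58 = 0.83992248
margin = |LSL - x| = |167.62 - 169.767| = 2.147
z = margin / u = 2.147 / 0.83992248
z = 2.5562

2.5562


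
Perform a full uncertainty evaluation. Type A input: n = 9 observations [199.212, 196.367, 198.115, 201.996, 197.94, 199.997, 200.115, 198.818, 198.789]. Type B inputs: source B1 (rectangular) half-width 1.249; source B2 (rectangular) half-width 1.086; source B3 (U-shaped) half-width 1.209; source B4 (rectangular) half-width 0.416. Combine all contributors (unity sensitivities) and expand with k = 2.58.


mean = (199.212 + 196.367 + 198.115 + 201.996 + 197.94 + 199.997 + 200.115 + 198.818 + 198.789) / 9 = 199.0387778
s = sqrt(sum((x - mean)^2)/(n-1)) = 1.5875224
u_A = s / sqrt(n) = 1.5875224 / sqrt(9) = 0.52917413
u_B1 = 1.249 / sqrt(3) = 0.72111049
u_B2 = 1.086 / sqrt(3) = 0.62700239
u_B3 = 1.209 / sqrt(2) = 0.8548921
u_B4 = 0.416 / sqrt(3) = 0.24017771
uc = sqrt(0.52917413^2 + 0.72111049^2 + 0.62700239^2 + 0.8548921^2 + 0.24017771^2) = 1.4077228
U = k * uc = 2.58 * 1.4077228
U = 3.6319

3.6319


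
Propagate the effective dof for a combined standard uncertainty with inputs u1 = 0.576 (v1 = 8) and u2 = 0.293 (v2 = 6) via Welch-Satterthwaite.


uc = sqrt(u1^2 + u2^2) = sqrt(0.576^2 + 0.293^2) = 0.64623912
v_eff = uc^4 / (u1^4/v1 + u2^4/v2)
= 0.64623912^4 / (0.576^4/8 + 0.293^4/6)
= 0.17441064 / 0.014987756
v_eff = 11.6369

11.6369


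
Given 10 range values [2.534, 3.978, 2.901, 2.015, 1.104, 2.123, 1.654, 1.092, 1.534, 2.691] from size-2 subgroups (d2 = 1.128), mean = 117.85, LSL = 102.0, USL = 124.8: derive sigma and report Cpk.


R_bar = (2.534 + 3.978 + 2.901 + 2.015 + 1.104 + 2.123 + 1.654 + 1.092 + 1.534 + 2.691) / 10 = 2.1626
sigma = R_bar / d2 = 2.1626 / 1.128 = 1.9171986
Cp = (USL - LSL)/(6*sigma) = (124.8 - 102.0)/(6*1.9171986) = 1.9821
Cpu = (124.8 - 117.85)/(3*1.9171986) = 1.2084
Cpl = (117.85 - 102.0)/(3*1.9171986) = 2.7558
Cpk = min(Cpu, Cpl) = 1.2084

1.2084


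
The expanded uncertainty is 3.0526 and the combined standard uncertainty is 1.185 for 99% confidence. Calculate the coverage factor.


k = U / uc
k = 3.0526 / 1.185
k = 2.576

2.576


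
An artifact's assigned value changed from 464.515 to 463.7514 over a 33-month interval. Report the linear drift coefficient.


rate = (v2 - v1) / months
= (463.7514 - 464.515) / 33
= -0.7636 / 33
= -0.0231

-0.0231


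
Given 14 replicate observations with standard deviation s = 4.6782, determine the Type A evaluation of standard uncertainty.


u_A = s / sqrt(n)
u_A = 4.6782 / sqrt(14)
u_A = 4.6782 / 3.7416574
u_A = 1.2503

1.2503


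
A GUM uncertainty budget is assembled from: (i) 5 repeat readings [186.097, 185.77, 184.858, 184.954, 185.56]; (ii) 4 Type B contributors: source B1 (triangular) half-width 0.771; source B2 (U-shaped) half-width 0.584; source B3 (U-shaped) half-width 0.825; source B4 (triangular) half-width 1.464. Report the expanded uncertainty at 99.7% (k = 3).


mean = (186.097 + 185.77 + 184.858 + 184.954 + 185.56) / 5 = 185.4478
s = sqrt(sum((x - mean)^2)/(n-1)) = 0.53140493
u_A = s / sqrt(n) = 0.53140493 / sqrt(5) = 0.23765151
u_B1 = 0.771 / sqrt(6) = 0.31475943
u_B2 = 0.584 / sqrt(2) = 0.41295036
u_B3 = 0.825 / sqrt(2) = 0.58336309
u_B4 = 1.464 / sqrt(6) = 0.5976755
uc = sqrt(0.23765151^2 + 0.31475943^2 + 0.41295036^2 + 0.58336309^2 + 0.5976755^2) = 1.0117353
U = k * uc = 3 * 1.0117353
U = 3.0352

3.0352


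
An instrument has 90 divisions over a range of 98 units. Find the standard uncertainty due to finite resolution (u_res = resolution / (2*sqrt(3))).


resolution = range / divisions
resolution = 98 / 90 = 1.0888889
u_res = resolution / (2*sqrt(3))
u_res = 1.0888889 / 3.4641016
u_res = 0.3143

0.3143


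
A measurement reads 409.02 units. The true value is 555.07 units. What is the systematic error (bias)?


Systematic error = measured - true
= 409.02 - 555.07
= -146.0500

-146.0500


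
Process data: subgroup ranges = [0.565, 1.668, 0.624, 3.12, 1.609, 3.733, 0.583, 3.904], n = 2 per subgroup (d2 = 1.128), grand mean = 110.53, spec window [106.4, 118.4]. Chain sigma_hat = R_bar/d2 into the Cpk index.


R_bar = (0.565 + 1.668 + 0.624 + 3.12 + 1.609 + 3.733 + 0.583 + 3.904) / 8 = 1.97575
sigma = R_bar / d2 = 1.97575 / 1.128 = 1.7515514
Cp = (USL - LSL)/(6*sigma) = (118.4 - 106.4)/(6*1.7515514) = 1.1418
Cpu = (118.4 - 110.53)/(3*1.7515514) = 1.4977
Cpl = (110.53 - 106.4)/(3*1.7515514) = 0.7860
Cpk = min(Cpu, Cpl) = 0.7860

0.7860


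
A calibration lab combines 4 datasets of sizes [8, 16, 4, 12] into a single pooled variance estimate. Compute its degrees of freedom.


nu = sum_i (n_i - 1)
nu = ((8 - 1) + (16 - 1) + (4 - 1) + (12 - 1))
nu = 7 + 15 + 3 + 11
nu = 36

36


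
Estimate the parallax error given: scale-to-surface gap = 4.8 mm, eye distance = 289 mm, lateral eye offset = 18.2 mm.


error = h * offset / d
= 4.8 * 18.2 / 289
= 0.3023

0.3023


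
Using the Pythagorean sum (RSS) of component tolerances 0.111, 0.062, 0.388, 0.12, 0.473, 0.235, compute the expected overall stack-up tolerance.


RSS = sqrt(0.111^2 + 0.062^2 + 0.388^2 + 0.12^2 + 0.473^2 + 0.235^2)
= sqrt(0.460063)
= 0.6783

0.6783


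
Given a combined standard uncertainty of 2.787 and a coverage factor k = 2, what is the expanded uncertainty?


U = k * uc
U = 2 * 2.787
U = 5.5740

5.5740


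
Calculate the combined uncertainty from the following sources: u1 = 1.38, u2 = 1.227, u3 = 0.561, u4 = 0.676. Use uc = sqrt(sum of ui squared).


uc = sqrt(1.38^2 + 1.227^2 + 0.561^2 + 0.676^2)
uc = sqrt(4.181626)
uc = 2.0449

2.0449


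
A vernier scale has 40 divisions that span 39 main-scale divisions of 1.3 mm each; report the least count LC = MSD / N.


LC = MSD / n_div
= 1.3 / 40
= 0.0325

0.0325


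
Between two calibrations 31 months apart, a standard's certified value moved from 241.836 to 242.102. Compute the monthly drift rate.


rate = (v2 - v1) / months
= (242.102 - 241.836) / 31
= 0.2660 / 31
= 0.0086

0.0086


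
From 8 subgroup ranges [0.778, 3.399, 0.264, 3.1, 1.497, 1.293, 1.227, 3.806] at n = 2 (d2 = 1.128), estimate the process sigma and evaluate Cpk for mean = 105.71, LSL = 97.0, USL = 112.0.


R_bar = (0.778 + 3.399 + 0.264 + 3.1 + 1.497 + 1.293 + 1.227 + 3.806) / 8 = 1.9205
sigma = R_bar / d2 = 1.9205 / 1.128 = 1.7025709
Cp = (USL - LSL)/(6*sigma) = (112.0 - 97.0)/(6*1.7025709) = 1.4684
Cpu = (112.0 - 105.71)/(3*1.7025709) = 1.2315
Cpl = (105.71 - 97.0)/(3*1.7025709) = 1.7053
Cpk = min(Cpu, Cpl) = 1.2315

1.2315


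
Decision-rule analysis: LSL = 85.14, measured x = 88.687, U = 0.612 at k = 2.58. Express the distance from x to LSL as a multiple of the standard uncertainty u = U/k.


u = U / k = 0.612 / 2.58 = 0.2372093
margin = |LSL - x| = |85.14 - 88.687| = 3.547
z = margin / u = 3.547 / 0.2372093
z = 14.9530

14.9530


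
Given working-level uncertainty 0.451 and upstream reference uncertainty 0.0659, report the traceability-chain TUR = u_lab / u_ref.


TUR = u_lab / u_ref
= 0.451 / 0.0659
= 6.8437

6.8437


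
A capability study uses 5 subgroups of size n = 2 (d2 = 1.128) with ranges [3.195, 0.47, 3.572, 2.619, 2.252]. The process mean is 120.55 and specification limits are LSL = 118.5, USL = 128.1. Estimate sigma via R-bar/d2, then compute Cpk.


R_bar = (3.195 + 0.47 + 3.572 + 2.619 + 2.252) / 5 = 2.4216
sigma = R_bar / d2 = 2.4216 / 1.128 = 2.1468085
Cp = (USL - LSL)/(6*sigma) = (128.1 - 118.5)/(6*2.1468085) = 0.7453
Cpu = (128.1 - 120.55)/(3*2.1468085) = 1.1723
Cpl = (120.55 - 118.5)/(3*2.1468085) = 0.3183
Cpk = min(Cpu, Cpl) = 0.3183

0.3183


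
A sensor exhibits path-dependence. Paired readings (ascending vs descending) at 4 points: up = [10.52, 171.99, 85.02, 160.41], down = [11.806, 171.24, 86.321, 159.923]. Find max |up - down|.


|10.52 - 11.806| = 1.2860
|171.99 - 171.24| = 0.7500
|85.02 - 86.321| = 1.3010
|160.41 - 159.923| = 0.4870
hysteresis = max(diffs) = 1.3010

1.3010


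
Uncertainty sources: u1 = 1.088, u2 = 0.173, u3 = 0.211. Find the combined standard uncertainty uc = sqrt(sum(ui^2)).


uc = sqrt(1.088^2 + 0.173^2 + 0.211^2)
uc = sqrt(1.258194)
uc = 1.1217

1.1217


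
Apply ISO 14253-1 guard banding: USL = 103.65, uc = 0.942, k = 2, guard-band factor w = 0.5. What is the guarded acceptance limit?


U = k * uc = 2 * 0.942 = 1.884
guard band g = w * U = 0.5 * 1.884 = 0.942
AL = USL - g = 103.65 - 0.942
AL = 102.7080

102.7080


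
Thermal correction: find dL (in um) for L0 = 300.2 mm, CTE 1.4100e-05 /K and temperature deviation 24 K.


dL = L * alpha * dT
= 300.2 * 1.4100e-05 * 24
= 0.1015877 mm
dL_um = 0.1015877 * 1000 = 101.5877 um

101.5877


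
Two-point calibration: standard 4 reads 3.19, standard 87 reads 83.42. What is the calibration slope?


slope = (y2 - y1) / (x2 - x1)
= (83.42 - 3.19) / (87 - 4)
= 80.2300 / 83
= 0.9666

0.9666


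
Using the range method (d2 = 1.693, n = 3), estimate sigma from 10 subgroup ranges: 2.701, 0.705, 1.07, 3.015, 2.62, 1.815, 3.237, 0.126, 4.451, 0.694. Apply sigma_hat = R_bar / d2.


R_bar = (2.701 + 0.705 + 1.07 + 3.015 + 2.62 + 1.815 + 3.237 + 0.126 + 4.451 + 0.694) / 10
R_bar = 20.434 / 10 = 2.0434
sigma_hat = R_bar / d2 = 2.0434 / 1.693 = 1.2070

1.2070


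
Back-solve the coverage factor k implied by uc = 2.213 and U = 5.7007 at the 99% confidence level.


k = U / uc
k = 5.7007 / 2.213
k = 2.576

2.576


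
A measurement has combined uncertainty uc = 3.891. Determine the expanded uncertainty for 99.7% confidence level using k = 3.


U = k * uc
U = 3 * 3.891
U = 11.6730

11.6730


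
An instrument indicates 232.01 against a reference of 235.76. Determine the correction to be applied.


Correction = standard - reading
= 235.76 - 232.01
= 3.7500

3.7500


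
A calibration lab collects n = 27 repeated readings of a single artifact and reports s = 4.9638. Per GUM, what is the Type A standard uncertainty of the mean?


u_A = s / sqrt(n)
u_A = 4.9638 / sqrt(27)
u_A = 4.9638 / 5.1961524
u_A = 0.9553

0.9553


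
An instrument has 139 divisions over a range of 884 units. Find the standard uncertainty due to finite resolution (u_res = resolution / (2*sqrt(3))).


resolution = range / divisions
resolution = 884 / 139 = 6.3597122
u_res = resolution / (2*sqrt(3))
u_res = 6.3597122 / 3.4641016
u_res = 1.8359

1.8359


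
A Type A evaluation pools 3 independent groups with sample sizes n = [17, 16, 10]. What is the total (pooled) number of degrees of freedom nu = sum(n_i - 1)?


nu = sum_i (n_i - 1)
nu = ((17 - 1) + (16 - 1) + (10 - 1))
nu = 16 + 15 + 9
nu = 40

40


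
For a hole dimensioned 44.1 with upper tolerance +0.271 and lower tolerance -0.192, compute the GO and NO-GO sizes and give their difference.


GO = nominal - lower_tol (smallest hole = maximum material condition)
GO = 44.1 - 0.192 = 43.908
NO-GO = nominal + upper_tol (largest hole = least material condition)
NO-GO = 44.1 + 0.271 = 44.371
spread = NO-GO - GO = 44.371 - 43.908 = 0.4630

0.4630


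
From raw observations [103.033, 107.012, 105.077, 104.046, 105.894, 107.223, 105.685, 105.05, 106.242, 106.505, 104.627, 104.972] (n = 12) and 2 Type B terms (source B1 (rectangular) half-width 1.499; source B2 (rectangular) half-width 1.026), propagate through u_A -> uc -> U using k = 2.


mean = (103.033 + 107.012 + 105.077 + 104.046 + 105.894 + 107.223 + 105.685 + 105.05 + 106.242 + 106.505 + 104.627 + 104.972) / 12 = 105.4471667
s = sqrt(sum((x - mean)^2)/(n-1)) = 1.2282276
u_A = s / sqrt(n) = 1.2282276 / sqrt(12) = 0.35455877
u_B1 = 1.499 / sqrt(3) = 0.86544805
u_B2 = 1.026 / sqrt(3) = 0.59236138
uc = sqrt(0.35455877^2 + 0.86544805^2 + 0.59236138^2) = 1.1070701
U = k * uc = 2 * 1.1070701
U = 2.2141

2.2141


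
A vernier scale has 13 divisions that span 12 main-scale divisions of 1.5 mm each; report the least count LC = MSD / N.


LC = MSD / n_div
= 1.5 / 13
= 0.1154

0.1154


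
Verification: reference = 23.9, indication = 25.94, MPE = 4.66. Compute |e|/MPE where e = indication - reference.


e = indication - reference = 25.94 - 23.9 = 2.0400
|e| = 2.0400
ratio = |e| / MPE = 2.0400 / 4.66
ratio = 0.4378

0.4378


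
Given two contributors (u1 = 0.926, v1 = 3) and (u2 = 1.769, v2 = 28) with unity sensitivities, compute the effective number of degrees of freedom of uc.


uc = sqrt(u1^2 + u2^2) = sqrt(0.926^2 + 1.769^2) = 1.9967065
v_eff = uc^4 / (u1^4/v1 + u2^4/v2)
= 1.9967065^4 / (0.926^4/3 + 1.769^4/28)
= 15.894868 / 0.5948348
v_eff = 26.7215

26.7215


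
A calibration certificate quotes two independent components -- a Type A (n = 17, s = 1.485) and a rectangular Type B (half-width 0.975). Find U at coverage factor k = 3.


u_A = s / sqrt(n) = 1.485 / sqrt(17) = 0.3601654
u_B = half_width / sqrt(3) = 0.975 / sqrt(3) = 0.56291651
uc = sqrt(u_A^2 + u_B^2) = sqrt(0.3601654^2 + 0.56291651^2) = 0.66827697
U = k * uc = 3 * 0.66827697
U = 2.0048

2.0048


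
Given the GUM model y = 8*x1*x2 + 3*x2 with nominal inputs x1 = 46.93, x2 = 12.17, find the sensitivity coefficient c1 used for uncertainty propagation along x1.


y = 8*x1*x2 + 3*x2
dy/dx1 = 8*x2
Evaluate at x2 = 12.17: c1 = 8 * 12.17
c1 = 97.3600

97.3600


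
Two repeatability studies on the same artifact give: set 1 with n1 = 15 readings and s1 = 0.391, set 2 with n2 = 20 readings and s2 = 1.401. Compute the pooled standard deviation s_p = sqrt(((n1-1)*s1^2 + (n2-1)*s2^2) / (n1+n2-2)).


s_p = sqrt(((n1-1)*s1^2 + (n2-1)*s2^2) / (n1+n2-2))
numerator = (15-1)*0.391^2 + (20-1)*1.401^2 = 2.140334 + 37.293219 = 39.433553
denominator = 15 + 20 - 2 = 33
s_p^2 = 39.433553 / 33 = 1.1949562
s_p = sqrt(1.1949562) = 1.0931

1.0931


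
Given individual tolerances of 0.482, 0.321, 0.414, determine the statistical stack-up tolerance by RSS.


RSS = sqrt(0.482^2 + 0.321^2 + 0.414^2)
= sqrt(0.506761)
= 0.7119

0.7119


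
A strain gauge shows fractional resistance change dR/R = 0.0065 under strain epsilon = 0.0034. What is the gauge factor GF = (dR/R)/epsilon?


GF = (dR/R) / epsilon
= 0.0065 / 0.0034
= 1.9118

1.9118


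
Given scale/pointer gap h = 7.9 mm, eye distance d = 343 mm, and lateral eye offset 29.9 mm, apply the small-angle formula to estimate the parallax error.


error = h * offset / d
= 7.9 * 29.9 / 343
= 0.6887

0.6887


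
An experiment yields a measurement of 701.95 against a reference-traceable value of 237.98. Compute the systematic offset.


Systematic error = measured - true
= 701.95 - 237.98
= 463.9700

463.9700


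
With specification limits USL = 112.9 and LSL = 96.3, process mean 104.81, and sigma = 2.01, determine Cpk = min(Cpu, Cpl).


Cpu = (USL - mean) / (3*sigma) = (112.9 - 104.81) / (3*2.01) = 1.3416
Cpl = (mean - LSL) / (3*sigma) = (104.81 - 96.3) / (3*2.01) = 1.4113
Cpk = min(Cpu, Cpl) = 1.3416

1.3416


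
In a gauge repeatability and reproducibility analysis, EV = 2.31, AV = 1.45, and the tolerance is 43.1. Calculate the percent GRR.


GRR = sqrt(EV^2 + AV^2) = sqrt(2.31^2 + 1.45^2) = 2.7273797
%GRR = GRR / tol * 100 = 2.7273797 / 43.1 * 100
%GRR = 6.3280

6.3280


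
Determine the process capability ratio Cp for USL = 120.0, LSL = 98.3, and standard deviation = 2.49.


Cp = (USL - LSL) / (6 * sigma)
= (120.0 - 98.3) / (6 * 2.49)
= 21.7000 / 14.9400
= 1.4525

1.4525


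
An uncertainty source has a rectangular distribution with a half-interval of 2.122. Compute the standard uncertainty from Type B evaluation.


u_B = half_width / sqrt(3)
u_B = 2.122 / 1.7320508
u_B = 1.2251

1.2251


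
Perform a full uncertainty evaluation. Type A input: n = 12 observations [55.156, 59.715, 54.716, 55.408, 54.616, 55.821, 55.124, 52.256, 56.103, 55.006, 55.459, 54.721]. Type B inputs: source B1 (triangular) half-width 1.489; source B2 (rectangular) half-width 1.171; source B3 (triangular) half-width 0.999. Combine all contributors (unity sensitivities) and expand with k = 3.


mean = (55.156 + 59.715 + 54.716 + 55.408 + 54.616 + 55.821 + 55.124 + 52.256 + 56.103 + 55.006 + 55.459 + 54.721) / 12 = 55.34175
s = sqrt(sum((x - mean)^2)/(n-1)) = 1.6780059
u_A = s / sqrt(n) = 1.6780059 / sqrt(12) = 0.48439858
u_B1 = 1.489 / sqrt(6) = 0.6078817
u_B2 = 1.171 / sqrt(3) = 0.67607717
u_B3 = 0.999 / sqrt(6) = 0.40784004
uc = sqrt(0.48439858^2 + 0.6078817^2 + 0.67607717^2 + 0.40784004^2) = 1.1079603
U = k * uc = 3 * 1.1079603
U = 3.3239

3.3239


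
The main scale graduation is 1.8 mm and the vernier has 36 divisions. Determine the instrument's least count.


LC = MSD / n_div
= 1.8 / 36
= 0.0500

0.0500


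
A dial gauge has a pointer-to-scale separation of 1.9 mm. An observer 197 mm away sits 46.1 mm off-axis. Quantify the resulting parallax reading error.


error = h * offset / d
= 1.9 * 46.1 / 197
= 0.4446

0.4446


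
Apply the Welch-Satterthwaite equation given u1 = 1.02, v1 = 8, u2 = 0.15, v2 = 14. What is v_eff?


uc = sqrt(u1^2 + u2^2) = sqrt(1.02^2 + 0.15^2) = 1.0309704
v_eff = uc^4 / (u1^4/v1 + u2^4/v2)
= 1.0309704^4 / (1.02^4/8 + 0.15^4/14)
= 1.1297563 / 0.13534018
v_eff = 8.3475

8.3475


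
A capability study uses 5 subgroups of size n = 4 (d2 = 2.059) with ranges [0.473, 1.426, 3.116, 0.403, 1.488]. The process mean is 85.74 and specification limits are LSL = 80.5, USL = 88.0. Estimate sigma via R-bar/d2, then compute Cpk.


R_bar = (0.473 + 1.426 + 3.116 + 0.403 + 1.488) / 5 = 1.3812
sigma = R_bar / d2 = 1.3812 / 2.059 = 0.67081107
Cp = (USL - LSL)/(6*sigma) = (88.0 - 80.5)/(6*0.67081107) = 1.8634
Cpu = (88.0 - 85.74)/(3*0.67081107) = 1.1230
Cpl = (85.74 - 80.5)/(3*0.67081107) = 2.6038
Cpk = min(Cpu, Cpl) = 1.1230

1.1230


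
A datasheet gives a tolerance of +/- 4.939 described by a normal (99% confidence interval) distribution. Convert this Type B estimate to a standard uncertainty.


u_B = half_width / 2.576
u_B = 4.939 / 2.576
u_B = 1.9173

1.9173


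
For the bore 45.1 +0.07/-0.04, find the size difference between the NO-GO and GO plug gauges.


GO = nominal - lower_tol (smallest hole = maximum material condition)
GO = 45.1 - 0.04 = 45.06
NO-GO = nominal + upper_tol (largest hole = least material condition)
NO-GO = 45.1 + 0.07 = 45.17
spread = NO-GO - GO = 45.17 - 45.06 = 0.1100

0.1100


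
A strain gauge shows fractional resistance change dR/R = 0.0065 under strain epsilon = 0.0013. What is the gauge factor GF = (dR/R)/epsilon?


GF = (dR/R) / epsilon
= 0.0065 / 0.0013
= 5.0000

5.0000


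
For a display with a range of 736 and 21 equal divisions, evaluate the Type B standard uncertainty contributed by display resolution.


resolution = range / divisions
resolution = 736 / 21 = 35.047619
u_res = resolution / (2*sqrt(3))
u_res = 35.047619 / 3.4641016
u_res = 10.1174

10.1174


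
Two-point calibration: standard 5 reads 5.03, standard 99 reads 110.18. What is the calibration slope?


slope = (y2 - y1) / (x2 - x1)
= (110.18 - 5.03) / (99 - 5)
= 105.1500 / 94
= 1.1186

1.1186


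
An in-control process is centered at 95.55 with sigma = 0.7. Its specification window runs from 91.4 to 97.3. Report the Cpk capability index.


Cpu = (USL - mean) / (3*sigma) = (97.3 - 95.55) / (3*0.7) = 0.8333
Cpl = (mean - LSL) / (3*sigma) = (95.55 - 91.4) / (3*0.7) = 1.9762
Cpk = min(Cpu, Cpl) = 0.8333

0.8333


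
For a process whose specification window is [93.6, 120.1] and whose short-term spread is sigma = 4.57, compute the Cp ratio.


Cp = (USL - LSL) / (6 * sigma)
= (120.1 - 93.6) / (6 * 4.57)
= 26.5000 / 27.4200
= 0.9664

0.9664


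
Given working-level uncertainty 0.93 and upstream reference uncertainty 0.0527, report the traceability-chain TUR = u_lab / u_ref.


TUR = u_lab / u_ref
= 0.93 / 0.0527
= 17.6471

17.6471


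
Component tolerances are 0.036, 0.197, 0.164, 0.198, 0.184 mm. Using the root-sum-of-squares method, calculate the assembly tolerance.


RSS = sqrt(0.036^2 + 0.197^2 + 0.164^2 + 0.198^2 + 0.184^2)
= sqrt(0.140061)
= 0.3742

0.3742


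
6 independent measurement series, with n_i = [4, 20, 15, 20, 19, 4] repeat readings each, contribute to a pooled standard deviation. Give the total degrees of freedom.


nu = sum_i (n_i - 1)
nu = ((4 - 1) + (20 - 1) + (15 - 1) + (20 - 1) + (19 - 1) + (4 - 1))
nu = 3 + 19 + 14 + 19 + 18 + 3
nu = 76

76


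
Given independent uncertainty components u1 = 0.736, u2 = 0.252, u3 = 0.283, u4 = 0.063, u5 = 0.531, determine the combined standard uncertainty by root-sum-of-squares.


uc = sqrt(0.736^2 + 0.252^2 + 0.283^2 + 0.063^2 + 0.531^2)
uc = sqrt(0.971219)
uc = 0.9855

0.9855


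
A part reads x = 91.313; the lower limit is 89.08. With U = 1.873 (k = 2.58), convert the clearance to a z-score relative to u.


u = U / k = 1.873 / 2.58 = 0.72596899
margin = |LSL - x| = |89.08 - 91.313| = 2.233
z = margin / u = 2.233 / 0.72596899
z = 3.0759

3.0759


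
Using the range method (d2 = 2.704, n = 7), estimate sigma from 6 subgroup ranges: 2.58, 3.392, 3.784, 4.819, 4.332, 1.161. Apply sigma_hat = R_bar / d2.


R_bar = (2.58 + 3.392 + 3.784 + 4.819 + 4.332 + 1.161) / 6
R_bar = 20.068 / 6 = 3.3446667
sigma_hat = R_bar / d2 = 3.3446667 / 2.704 = 1.2369

1.2369


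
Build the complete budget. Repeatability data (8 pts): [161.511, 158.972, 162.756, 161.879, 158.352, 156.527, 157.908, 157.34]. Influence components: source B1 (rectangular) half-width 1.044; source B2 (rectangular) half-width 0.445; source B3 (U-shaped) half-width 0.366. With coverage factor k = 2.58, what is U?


mean = (161.511 + 158.972 + 162.756 + 161.879 + 158.352 + 156.527 + 157.908 + 157.34) / 8 = 159.405625
s = sqrt(sum((x - mean)^2)/(n-1)) = 2.3259261
u_A = s / sqrt(n) = 2.3259261 / sqrt(8) = 0.82233906
u_B1 = 1.044 / sqrt(3) = 0.60275368
u_B2 = 0.445 / sqrt(3) = 0.25692087
u_B3 = 0.366 / sqrt(2) = 0.25880108
uc = sqrt(0.82233906^2 + 0.60275368^2 + 0.25692087^2 + 0.25880108^2) = 1.0828388
U = k * uc = 2.58 * 1.0828388
U = 2.7937

2.7937


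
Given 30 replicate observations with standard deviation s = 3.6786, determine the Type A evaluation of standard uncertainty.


u_A = s / sqrt(n)
u_A = 3.6786 / sqrt(30)
u_A = 3.6786 / 5.4772256
u_A = 0.6716

0.6716


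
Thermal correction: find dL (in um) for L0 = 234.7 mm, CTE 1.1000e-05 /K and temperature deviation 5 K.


dL = L * alpha * dT
= 234.7 * 1.1000e-05 * 5
= 0.0129085 mm
dL_um = 0.0129085 * 1000 = 12.9085 um

12.9085


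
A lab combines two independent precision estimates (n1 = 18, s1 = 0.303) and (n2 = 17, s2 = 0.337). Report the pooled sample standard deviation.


s_p = sqrt(((n1-1)*s1^2 + (n2-1)*s2^2) / (n1+n2-2))
numerator = (18-1)*0.303^2 + (17-1)*0.337^2 = 1.560753 + 1.817104 = 3.377857
denominator = 18 + 17 - 2 = 33
s_p^2 = 3.377857 / 33 = 0.1023593
s_p = sqrt(0.1023593) = 0.3199

0.3199


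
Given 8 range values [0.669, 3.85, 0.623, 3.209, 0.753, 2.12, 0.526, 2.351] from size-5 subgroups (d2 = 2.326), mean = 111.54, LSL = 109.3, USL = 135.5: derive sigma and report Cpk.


R_bar = (0.669 + 3.85 + 0.623 + 3.209 + 0.753 + 2.12 + 0.526 + 2.351) / 8 = 1.762625
sigma = R_bar / d2 = 1.762625 / 2.326 = 0.75779235
Cp = (USL - LSL)/(6*sigma) = (135.5 - 109.3)/(6*0.75779235) = 5.7624
Cpu = (135.5 - 111.54)/(3*0.75779235) = 10.5394
Cpl = (111.54 - 109.3)/(3*0.75779235) = 0.9853
Cpk = min(Cpu, Cpl) = 0.9853

0.9853


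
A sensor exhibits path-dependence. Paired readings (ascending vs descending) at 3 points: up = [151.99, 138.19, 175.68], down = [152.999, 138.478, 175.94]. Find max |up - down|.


|151.99 - 152.999| = 1.0090
|138.19 - 138.478| = 0.2880
|175.68 - 175.94| = 0.2600
hysteresis = max(diffs) = 1.0090

1.0090


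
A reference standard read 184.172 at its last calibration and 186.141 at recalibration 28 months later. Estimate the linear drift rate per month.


rate = (v2 - v1) / months
= (186.141 - 184.172) / 28
= 1.9690 / 28
= 0.0703

0.0703


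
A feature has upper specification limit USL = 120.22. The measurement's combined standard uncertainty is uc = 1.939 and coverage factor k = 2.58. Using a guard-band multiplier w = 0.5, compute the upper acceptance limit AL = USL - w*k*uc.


U = k * uc = 2.58 * 1.939 = 5.00262
guard band g = w * U = 0.5 * 5.00262 = 2.50131
AL = USL - g = 120.22 - 2.50131
AL = 117.7187

117.7187


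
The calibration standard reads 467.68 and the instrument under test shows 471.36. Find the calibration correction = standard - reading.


Correction = standard - reading
= 467.68 - 471.36
= -3.6800

-3.6800


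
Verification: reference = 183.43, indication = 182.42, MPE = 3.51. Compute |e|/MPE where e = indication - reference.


e = indication - reference = 182.42 - 183.43 = -1.0100
|e| = 1.0100
ratio = |e| / MPE = 1.0100 / 3.51
ratio = 0.2877

0.2877


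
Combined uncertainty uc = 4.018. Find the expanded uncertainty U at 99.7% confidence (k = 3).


U = k * uc
U = 3 * 4.018
U = 12.0540

12.0540


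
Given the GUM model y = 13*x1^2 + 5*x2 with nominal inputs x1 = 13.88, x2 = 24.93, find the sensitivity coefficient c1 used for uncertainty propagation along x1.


y = 13*x1^2 + 5*x2
dy/dx1 = 2*13*x1
Evaluate at x1 = 13.88: c1 = 26 * 13.88
c1 = 360.8800

360.8800


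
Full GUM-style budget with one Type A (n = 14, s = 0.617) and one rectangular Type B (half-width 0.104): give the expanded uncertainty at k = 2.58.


u_A = s / sqrt(n) = 0.617 / sqrt(14) = 0.16490019
u_B = half_width / sqrt(3) = 0.104 / sqrt(3) = 0.060044428
uc = sqrt(u_A^2 + u_B^2) = sqrt(0.16490019^2 + 0.060044428^2) = 0.1754919
U = k * uc = 2.58 * 0.1754919
U = 0.4528

0.4528


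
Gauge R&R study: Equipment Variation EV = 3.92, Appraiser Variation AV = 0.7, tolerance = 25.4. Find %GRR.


GRR = sqrt(EV^2 + AV^2) = sqrt(3.92^2 + 0.7^2) = 3.9820095
%GRR = GRR / tol * 100 = 3.9820095 / 25.4 * 100
%GRR = 15.6772

15.6772


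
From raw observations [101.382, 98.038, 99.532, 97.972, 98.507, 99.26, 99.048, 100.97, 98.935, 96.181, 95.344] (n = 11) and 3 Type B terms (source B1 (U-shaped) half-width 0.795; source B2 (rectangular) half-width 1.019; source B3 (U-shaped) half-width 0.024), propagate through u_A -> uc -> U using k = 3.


mean = (101.382 + 98.038 + 99.532 + 97.972 + 98.507 + 99.26 + 99.048 + 100.97 + 98.935 + 96.181 + 95.344) / 11 = 98.65172727
s = sqrt(sum((x - mean)^2)/(n-1)) = 1.792097
u_A = s / sqrt(n) = 1.792097 / sqrt(11) = 0.54033758
u_B1 = 0.795 / sqrt(2) = 0.56214989
u_B2 = 1.019 / sqrt(3) = 0.58831992
u_B3 = 0.024 / sqrt(2) = 0.016970563
uc = sqrt(0.54033758^2 + 0.56214989^2 + 0.58831992^2 + 0.016970563^2) = 0.97692657
U = k * uc = 3 * 0.97692657
U = 2.9308

2.9308


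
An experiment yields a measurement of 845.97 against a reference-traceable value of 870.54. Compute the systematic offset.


Systematic error = measured - true
= 845.97 - 870.54
= -24.5700

-24.5700


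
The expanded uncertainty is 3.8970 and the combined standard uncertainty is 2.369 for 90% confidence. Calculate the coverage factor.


k = U / uc
k = 3.8970 / 2.369
k = 1.645

1.645


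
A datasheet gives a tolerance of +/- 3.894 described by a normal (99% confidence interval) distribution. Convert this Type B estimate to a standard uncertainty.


u_B = half_width / 2.576
u_B = 3.894 / 2.576
u_B = 1.5116

1.5116


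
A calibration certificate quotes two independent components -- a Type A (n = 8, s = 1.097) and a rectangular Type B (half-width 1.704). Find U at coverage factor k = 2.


u_A = s / sqrt(n) = 1.097 / sqrt(8) = 0.38784807
u_B = half_width / sqrt(3) = 1.704 / sqrt(3) = 0.98380486
uc = sqrt(u_A^2 + u_B^2) = sqrt(0.38784807^2 + 0.98380486^2) = 1.0574962
U = k * uc = 2 * 1.0574962
U = 2.1150

2.1150
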